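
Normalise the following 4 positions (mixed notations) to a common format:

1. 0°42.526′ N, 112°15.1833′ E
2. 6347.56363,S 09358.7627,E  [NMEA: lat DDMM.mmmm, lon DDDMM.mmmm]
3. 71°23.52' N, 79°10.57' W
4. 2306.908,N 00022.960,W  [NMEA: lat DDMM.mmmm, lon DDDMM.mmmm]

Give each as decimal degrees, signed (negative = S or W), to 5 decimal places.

1. 0.70877, 112.25306
2. -63.79273, 93.97938
3. 71.39200, -79.17617
4. 23.11513, -0.38267

Point 1:
  Latitude: 42.526′ = 0.708767°; total 0.708767
  N ⇒ keep positive
  λ: 15.1833′ = 0.253055°; total 112.253055
  E ⇒ keep positive
Point 2:
  Latitude: split at 2 digits → 63° and 47.56363′; 63 + 47.56363/60 = 63.792727
  S ⇒ negate
  Lon: split at 3 digits → 093° and 58.7627′; 93 + 58.7627/60 = 93.979378
  E → positive
Point 3:
  Lat: 71 + 23.52/60 = 71.392000
  N → positive
  Longitude: 79 + 10.57/60 = 79.176167
  W ⇒ negate
Point 4:
  φ: degrees = first 2 digits = 23, minutes = 6.908; 23 + 6.908/60 = 23.115133
  N → positive
  λ: split at 3 digits → 000° and 22.96′; 0 + 22.96/60 = 0.382667
  W → negative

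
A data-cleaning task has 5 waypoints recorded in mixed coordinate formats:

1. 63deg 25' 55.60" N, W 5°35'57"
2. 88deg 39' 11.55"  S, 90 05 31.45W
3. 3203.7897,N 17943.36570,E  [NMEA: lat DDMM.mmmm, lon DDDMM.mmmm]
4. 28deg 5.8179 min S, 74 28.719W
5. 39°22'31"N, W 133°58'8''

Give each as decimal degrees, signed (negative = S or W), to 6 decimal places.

Point 1:
  Latitude: 63° + 25/60 + 55.6/3600 = 63 + 0.416667 + 0.015444 = 63.4321111
  N ⇒ keep positive
  λ: 5 + 35/60 + 57/3600 = 5.5991667
  W ⇒ negate
Point 2:
  Latitude: 88° + 39/60 + 11.55/3600 = 88 + 0.650000 + 0.003208 = 88.6532083
  S → negative
  Longitude: 5′ + 31.45″ = 5.52417′; 90 + 5.52417/60 = 90.0920694
  hemisphere W, so the sign is −
Point 3:
  φ: split at 2 digits → 32° and 3.7897′; 32 + 3.7897/60 = 32.0631617
  N → positive
  Lon: split at 3 digits → 179° and 43.3657′; 179 + 43.3657/60 = 179.7227617
  E ⇒ keep positive
Point 4:
  Lat: 28 + 5.8179/60 = 28.0969650
  hemisphere S, so the sign is −
  λ: 28.719′ = 0.478650°; total 74.4786500
  hemisphere W, so the sign is −
Point 5:
  Lat: 39° + 22/60 + 31/3600 = 39 + 0.366667 + 0.008611 = 39.3752778
  N → positive
  Lon: 133° + 58/60 + 8/3600 = 133 + 0.966667 + 0.002222 = 133.9688889
  W → negative

1. 63.432111, -5.599167
2. -88.653208, -90.092069
3. 32.063162, 179.722762
4. -28.096965, -74.478650
5. 39.375278, -133.968889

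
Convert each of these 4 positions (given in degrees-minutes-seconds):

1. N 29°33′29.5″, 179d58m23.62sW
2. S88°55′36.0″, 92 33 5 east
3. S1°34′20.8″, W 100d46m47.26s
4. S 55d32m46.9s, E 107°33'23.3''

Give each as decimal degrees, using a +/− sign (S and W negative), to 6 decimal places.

Point 1:
  φ: 29 + 33/60 + 29.5/3600 = 29.5581944
  N → positive
  Longitude: 179 + 58/60 + 23.62/3600 = 179.9732278
  hemisphere W, so the sign is −
Point 2:
  Latitude: 88 + 55/60 + 36/3600 = 88.9266667
  hemisphere S, so the sign is −
  Lon: 33′ + 5″ = 33.08333′; 92 + 33.08333/60 = 92.5513889
  E ⇒ keep positive
Point 3:
  φ: 34′ + 20.8″ = 34.34667′; 1 + 34.34667/60 = 1.5724444
  S → negative
  Lon: 100 + 46/60 + 47.26/3600 = 100.7797944
  W ⇒ negate
Point 4:
  Lat: 32′ + 46.9″ = 32.78167′; 55 + 32.78167/60 = 55.5463611
  S ⇒ negate
  Longitude: 33′ + 23.3″ = 33.38833′; 107 + 33.38833/60 = 107.5564722
  E → positive

1. 29.558194, -179.973228
2. -88.926667, 92.551389
3. -1.572444, -100.779794
4. -55.546361, 107.556472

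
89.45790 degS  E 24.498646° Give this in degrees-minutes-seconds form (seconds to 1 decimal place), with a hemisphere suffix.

89°27′28.4″ S, 24°29′55.1″ E

Latitude: 0.457900 × 60 = 27.47400′ → 27′, remainder × 60 = 28.440″
λ: 0.498646 × 60 = 29.91876′ → 29′, remainder × 60 = 55.126″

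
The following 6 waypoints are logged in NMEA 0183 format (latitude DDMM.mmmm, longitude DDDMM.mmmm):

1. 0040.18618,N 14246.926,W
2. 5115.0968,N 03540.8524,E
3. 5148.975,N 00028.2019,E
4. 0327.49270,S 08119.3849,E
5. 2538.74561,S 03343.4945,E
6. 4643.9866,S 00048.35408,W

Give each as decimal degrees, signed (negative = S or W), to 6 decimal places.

Point 1:
  Latitude: split at 2 digits → 00° and 40.18618′; 0 + 40.18618/60 = 0.6697697
  N ⇒ keep positive
  Lon: split at 3 digits → 142° and 46.926′; 142 + 46.926/60 = 142.7821000
  W ⇒ negate
Point 2:
  φ: split at 2 digits → 51° and 15.0968′; 51 + 15.0968/60 = 51.2516133
  N ⇒ keep positive
  Lon: degrees = first 3 digits = 35, minutes = 40.8524; 35 + 40.8524/60 = 35.6808733
  E → positive
Point 3:
  Lat: degrees = first 2 digits = 51, minutes = 48.975; 51 + 48.975/60 = 51.8162500
  N ⇒ keep positive
  Lon: degrees = first 3 digits = 0, minutes = 28.2019; 0 + 28.2019/60 = 0.4700317
  E ⇒ keep positive
Point 4:
  φ: split at 2 digits → 03° and 27.4927′; 3 + 27.4927/60 = 3.4582117
  S → negative
  Lon: split at 3 digits → 081° and 19.3849′; 81 + 19.3849/60 = 81.3230817
  E ⇒ keep positive
Point 5:
  φ: degrees = first 2 digits = 25, minutes = 38.74561; 25 + 38.74561/60 = 25.6457602
  hemisphere S, so the sign is −
  Lon: split at 3 digits → 033° and 43.4945′; 33 + 43.4945/60 = 33.7249083
  E → positive
Point 6:
  φ: degrees = first 2 digits = 46, minutes = 43.9866; 46 + 43.9866/60 = 46.7331100
  hemisphere S, so the sign is −
  Lon: split at 3 digits → 000° and 48.35408′; 0 + 48.35408/60 = 0.8059013
  W → negative

1. 0.669770, -142.782100
2. 51.251613, 35.680873
3. 51.816250, 0.470032
4. -3.458212, 81.323082
5. -25.645760, 33.724908
6. -46.733110, -0.805901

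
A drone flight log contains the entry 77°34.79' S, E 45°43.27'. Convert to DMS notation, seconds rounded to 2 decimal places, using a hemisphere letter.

77°34′47.40″ S, 45°43′16.20″ E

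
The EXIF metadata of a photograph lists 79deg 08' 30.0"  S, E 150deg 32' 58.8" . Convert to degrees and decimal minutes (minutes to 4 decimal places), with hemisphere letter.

Latitude: seconds/60 = 0.50000; minutes = 8 + 0.50000 = 8.500000
Longitude: seconds/60 = 0.98000; minutes = 32 + 0.98000 = 32.980000

79° 8.5000′ S, 150° 32.9800′ E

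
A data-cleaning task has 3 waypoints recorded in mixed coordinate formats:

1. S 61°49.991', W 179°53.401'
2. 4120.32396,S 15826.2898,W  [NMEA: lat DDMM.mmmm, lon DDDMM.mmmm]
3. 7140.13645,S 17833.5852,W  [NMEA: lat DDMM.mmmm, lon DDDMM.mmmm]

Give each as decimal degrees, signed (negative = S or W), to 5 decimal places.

Point 1:
  Lat: 61 + 49.991/60 = 61.833183
  hemisphere S, so the sign is −
  λ: 53.401′ = 0.890017°; total 179.890017
  W ⇒ negate
Point 2:
  Latitude: degrees = first 2 digits = 41, minutes = 20.32396; 41 + 20.32396/60 = 41.338733
  hemisphere S, so the sign is −
  Longitude: split at 3 digits → 158° and 26.2898′; 158 + 26.2898/60 = 158.438163
  W → negative
Point 3:
  φ: split at 2 digits → 71° and 40.13645′; 71 + 40.13645/60 = 71.668941
  S ⇒ negate
  Longitude: degrees = first 3 digits = 178, minutes = 33.5852; 178 + 33.5852/60 = 178.559753
  W → negative

1. -61.83318, -179.89002
2. -41.33873, -158.43816
3. -71.66894, -178.55975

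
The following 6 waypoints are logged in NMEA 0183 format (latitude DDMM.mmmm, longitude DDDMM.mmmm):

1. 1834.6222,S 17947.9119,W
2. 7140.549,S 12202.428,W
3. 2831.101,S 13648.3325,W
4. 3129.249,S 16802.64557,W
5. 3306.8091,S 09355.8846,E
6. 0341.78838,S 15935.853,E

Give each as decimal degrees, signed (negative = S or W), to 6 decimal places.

1. -18.577037, -179.798532
2. -71.675817, -122.040467
3. -28.518350, -136.805542
4. -31.487483, -168.044093
5. -33.113485, 93.931410
6. -3.696473, 159.597550

Point 1:
  φ: degrees = first 2 digits = 18, minutes = 34.6222; 18 + 34.6222/60 = 18.5770367
  hemisphere S, so the sign is −
  Lon: split at 3 digits → 179° and 47.9119′; 179 + 47.9119/60 = 179.7985317
  W → negative
Point 2:
  φ: degrees = first 2 digits = 71, minutes = 40.549; 71 + 40.549/60 = 71.6758167
  S → negative
  λ: degrees = first 3 digits = 122, minutes = 2.428; 122 + 2.428/60 = 122.0404667
  W ⇒ negate
Point 3:
  Latitude: degrees = first 2 digits = 28, minutes = 31.101; 28 + 31.101/60 = 28.5183500
  hemisphere S, so the sign is −
  Longitude: degrees = first 3 digits = 136, minutes = 48.3325; 136 + 48.3325/60 = 136.8055417
  W → negative
Point 4:
  φ: degrees = first 2 digits = 31, minutes = 29.249; 31 + 29.249/60 = 31.4874833
  S ⇒ negate
  Lon: degrees = first 3 digits = 168, minutes = 2.64557; 168 + 2.64557/60 = 168.0440928
  W ⇒ negate
Point 5:
  Latitude: degrees = first 2 digits = 33, minutes = 6.8091; 33 + 6.8091/60 = 33.1134850
  hemisphere S, so the sign is −
  Lon: split at 3 digits → 093° and 55.8846′; 93 + 55.8846/60 = 93.9314100
  E ⇒ keep positive
Point 6:
  φ: split at 2 digits → 03° and 41.78838′; 3 + 41.78838/60 = 3.6964730
  S ⇒ negate
  Lon: degrees = first 3 digits = 159, minutes = 35.853; 159 + 35.853/60 = 159.5975500
  E ⇒ keep positive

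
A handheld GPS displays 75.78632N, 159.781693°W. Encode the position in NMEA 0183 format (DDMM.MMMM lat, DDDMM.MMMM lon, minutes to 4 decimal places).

7547.1792,N / 15946.9016,W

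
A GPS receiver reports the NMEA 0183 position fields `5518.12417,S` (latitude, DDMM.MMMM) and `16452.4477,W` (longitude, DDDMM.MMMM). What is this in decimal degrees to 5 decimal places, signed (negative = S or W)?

-55.30207, -164.87413

φ: degrees = first 2 digits = 55, minutes = 18.12417; 55 + 18.12417/60 = 55.302070
S ⇒ negate
Lon: split at 3 digits → 164° and 52.4477′; 164 + 52.4477/60 = 164.874128
W ⇒ negate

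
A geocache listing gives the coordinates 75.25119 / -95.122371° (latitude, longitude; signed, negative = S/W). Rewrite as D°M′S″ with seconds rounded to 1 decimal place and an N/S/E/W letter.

Latitude: 0.251190 × 60 = 15.07140′ → 15′, remainder × 60 = 4.284″
Longitude is negative → W; |value| = 95.122371
Lon: 0.122371° → 7.34226′; 0.34226 × 60 = 20.536″

75°15′4.3″ N, 95°07′20.5″ W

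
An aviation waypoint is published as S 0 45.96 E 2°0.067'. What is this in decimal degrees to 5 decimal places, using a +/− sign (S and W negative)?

-0.76600, 2.00112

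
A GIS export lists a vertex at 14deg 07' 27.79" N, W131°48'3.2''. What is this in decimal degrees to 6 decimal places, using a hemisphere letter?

14.124386° N, 131.800889° W

φ: 7′ + 27.79″ = 7.46317′; 14 + 7.46317/60 = 14.1243861
Longitude: 48′ + 3.2″ = 48.05333′; 131 + 48.05333/60 = 131.8008889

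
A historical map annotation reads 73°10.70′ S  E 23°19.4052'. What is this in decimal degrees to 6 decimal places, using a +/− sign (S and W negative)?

-73.178333, 23.323420

Latitude: 73 + 10.7/60 = 73.1783333
hemisphere S, so the sign is −
λ: 23 + 19.4052/60 = 23.3234200
E → positive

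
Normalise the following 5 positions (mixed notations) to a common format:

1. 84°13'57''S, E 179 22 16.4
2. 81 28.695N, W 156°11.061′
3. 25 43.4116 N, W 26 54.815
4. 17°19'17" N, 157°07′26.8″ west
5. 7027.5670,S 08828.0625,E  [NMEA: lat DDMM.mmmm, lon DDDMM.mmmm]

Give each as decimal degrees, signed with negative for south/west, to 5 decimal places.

1. -84.23250, 179.37122
2. 81.47825, -156.18435
3. 25.72353, -26.91358
4. 17.32139, -157.12411
5. -70.45945, 88.46771

Point 1:
  Latitude: 84° + 13/60 + 57/3600 = 84 + 0.216667 + 0.015833 = 84.232500
  S ⇒ negate
  λ: 179 + 22/60 + 16.4/3600 = 179.371222
  E ⇒ keep positive
Point 2:
  φ: 28.695′ = 0.478250°; total 81.478250
  N ⇒ keep positive
  Lon: 11.061′ = 0.184350°; total 156.184350
  hemisphere W, so the sign is −
Point 3:
  Lat: 25 + 43.4116/60 = 25.723527
  N → positive
  Longitude: 26 + 54.815/60 = 26.913583
  W ⇒ negate
Point 4:
  Latitude: 17° + 19/60 + 17/3600 = 17 + 0.316667 + 0.004722 = 17.321389
  N → positive
  Longitude: 157 + 7/60 + 26.8/3600 = 157.124111
  W ⇒ negate
Point 5:
  φ: degrees = first 2 digits = 70, minutes = 27.567; 70 + 27.567/60 = 70.459450
  hemisphere S, so the sign is −
  Longitude: split at 3 digits → 088° and 28.0625′; 88 + 28.0625/60 = 88.467708
  E → positive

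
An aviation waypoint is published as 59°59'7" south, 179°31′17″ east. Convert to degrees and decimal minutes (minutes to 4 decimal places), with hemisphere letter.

59° 59.1167′ S, 179° 31.2833′ E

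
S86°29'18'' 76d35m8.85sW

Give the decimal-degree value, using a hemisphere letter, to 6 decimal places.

Latitude: 86 + 29/60 + 18/3600 = 86.4883333
Longitude: 35′ + 8.85″ = 35.14750′; 76 + 35.14750/60 = 76.5857917

86.488333° S, 76.585792° W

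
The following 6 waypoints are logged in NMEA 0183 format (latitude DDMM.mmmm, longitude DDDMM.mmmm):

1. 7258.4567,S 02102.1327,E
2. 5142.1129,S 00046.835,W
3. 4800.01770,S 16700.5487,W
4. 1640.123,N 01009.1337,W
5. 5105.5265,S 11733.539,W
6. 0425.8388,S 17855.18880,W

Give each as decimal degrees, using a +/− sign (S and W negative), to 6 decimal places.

Point 1:
  Lat: split at 2 digits → 72° and 58.4567′; 72 + 58.4567/60 = 72.9742783
  hemisphere S, so the sign is −
  Lon: degrees = first 3 digits = 21, minutes = 2.1327; 21 + 2.1327/60 = 21.0355450
  E → positive
Point 2:
  Latitude: degrees = first 2 digits = 51, minutes = 42.1129; 51 + 42.1129/60 = 51.7018817
  hemisphere S, so the sign is −
  λ: degrees = first 3 digits = 0, minutes = 46.835; 0 + 46.835/60 = 0.7805833
  W ⇒ negate
Point 3:
  φ: split at 2 digits → 48° and 0.0177′; 48 + 0.0177/60 = 48.0002950
  hemisphere S, so the sign is −
  Longitude: split at 3 digits → 167° and 0.5487′; 167 + 0.5487/60 = 167.0091450
  hemisphere W, so the sign is −
Point 4:
  Lat: split at 2 digits → 16° and 40.123′; 16 + 40.123/60 = 16.6687167
  N → positive
  λ: split at 3 digits → 010° and 9.1337′; 10 + 9.1337/60 = 10.1522283
  hemisphere W, so the sign is −
Point 5:
  φ: split at 2 digits → 51° and 5.5265′; 51 + 5.5265/60 = 51.0921083
  hemisphere S, so the sign is −
  Lon: split at 3 digits → 117° and 33.539′; 117 + 33.539/60 = 117.5589833
  W → negative
Point 6:
  Lat: split at 2 digits → 04° and 25.8388′; 4 + 25.8388/60 = 4.4306467
  S → negative
  λ: split at 3 digits → 178° and 55.1888′; 178 + 55.1888/60 = 178.9198133
  hemisphere W, so the sign is −

1. -72.974278, 21.035545
2. -51.701882, -0.780583
3. -48.000295, -167.009145
4. 16.668717, -10.152228
5. -51.092108, -117.558983
6. -4.430647, -178.919813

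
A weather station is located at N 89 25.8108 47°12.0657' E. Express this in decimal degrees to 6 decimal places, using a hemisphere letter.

89.430180° N, 47.201095° E

Latitude: 89 + 25.8108/60 = 89.4301800
λ: 12.0657′ = 0.201095°; total 47.2010950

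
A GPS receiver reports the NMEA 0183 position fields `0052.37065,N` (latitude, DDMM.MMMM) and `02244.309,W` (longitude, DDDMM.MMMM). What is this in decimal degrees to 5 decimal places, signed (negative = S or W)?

0.87284, -22.73848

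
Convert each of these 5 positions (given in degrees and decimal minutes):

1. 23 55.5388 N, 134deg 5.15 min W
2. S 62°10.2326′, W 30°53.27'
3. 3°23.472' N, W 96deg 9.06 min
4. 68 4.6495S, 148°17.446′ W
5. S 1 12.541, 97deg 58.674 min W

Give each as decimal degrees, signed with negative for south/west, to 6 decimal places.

Point 1:
  Lat: 55.5388′ = 0.925647°; total 23.9256467
  N ⇒ keep positive
  Longitude: 134 + 5.15/60 = 134.0858333
  hemisphere W, so the sign is −
Point 2:
  Latitude: 10.2326′ = 0.170543°; total 62.1705433
  hemisphere S, so the sign is −
  λ: 53.27′ = 0.887833°; total 30.8878333
  W ⇒ negate
Point 3:
  φ: 3 + 23.472/60 = 3.3912000
  N ⇒ keep positive
  λ: 9.06′ = 0.151000°; total 96.1510000
  W → negative
Point 4:
  φ: 68 + 4.6495/60 = 68.0774917
  S ⇒ negate
  λ: 148 + 17.446/60 = 148.2907667
  W → negative
Point 5:
  φ: 1 + 12.541/60 = 1.2090167
  S → negative
  Lon: 97 + 58.674/60 = 97.9779000
  W ⇒ negate

1. 23.925647, -134.085833
2. -62.170543, -30.887833
3. 3.391200, -96.151000
4. -68.077492, -148.290767
5. -1.209017, -97.977900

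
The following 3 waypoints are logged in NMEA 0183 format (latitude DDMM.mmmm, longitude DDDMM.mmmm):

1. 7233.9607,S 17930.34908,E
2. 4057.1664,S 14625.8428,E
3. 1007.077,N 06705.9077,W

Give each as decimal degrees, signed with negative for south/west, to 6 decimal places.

1. -72.566012, 179.505818
2. -40.952773, 146.430713
3. 10.117950, -67.098462

Point 1:
  Latitude: degrees = first 2 digits = 72, minutes = 33.9607; 72 + 33.9607/60 = 72.5660117
  S ⇒ negate
  λ: split at 3 digits → 179° and 30.34908′; 179 + 30.34908/60 = 179.5058180
  E ⇒ keep positive
Point 2:
  φ: split at 2 digits → 40° and 57.1664′; 40 + 57.1664/60 = 40.9527733
  S → negative
  Longitude: split at 3 digits → 146° and 25.8428′; 146 + 25.8428/60 = 146.4307133
  E ⇒ keep positive
Point 3:
  Latitude: degrees = first 2 digits = 10, minutes = 7.077; 10 + 7.077/60 = 10.1179500
  N ⇒ keep positive
  λ: split at 3 digits → 067° and 5.9077′; 67 + 5.9077/60 = 67.0984617
  hemisphere W, so the sign is −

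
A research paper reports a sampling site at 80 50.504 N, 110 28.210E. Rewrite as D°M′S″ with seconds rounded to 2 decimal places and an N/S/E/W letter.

80°50′30.24″ N, 110°28′12.60″ E

φ: fractional minutes 0.50400 × 60 = 30.2400″
Lon: 28.21000′ → 28′ and 0.21000 × 60 = 12.6000″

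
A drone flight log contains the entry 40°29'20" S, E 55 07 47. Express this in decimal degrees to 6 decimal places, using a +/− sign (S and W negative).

-40.488889, 55.129722

Lat: 29′ + 20″ = 29.33333′; 40 + 29.33333/60 = 40.4888889
hemisphere S, so the sign is −
Lon: 55 + 7/60 + 47/3600 = 55.1297222
E → positive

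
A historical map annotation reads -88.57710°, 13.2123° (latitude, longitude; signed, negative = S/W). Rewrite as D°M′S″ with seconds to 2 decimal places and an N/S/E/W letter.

Latitude is negative → S; |value| = 88.577100
φ: 0.577100° → 34.62600′; 0.62600 × 60 = 37.5600″
Lon: whole degrees 13; 12.73800′ → 12′ and 44.2800″

88°34′37.56″ S, 13°12′44.28″ E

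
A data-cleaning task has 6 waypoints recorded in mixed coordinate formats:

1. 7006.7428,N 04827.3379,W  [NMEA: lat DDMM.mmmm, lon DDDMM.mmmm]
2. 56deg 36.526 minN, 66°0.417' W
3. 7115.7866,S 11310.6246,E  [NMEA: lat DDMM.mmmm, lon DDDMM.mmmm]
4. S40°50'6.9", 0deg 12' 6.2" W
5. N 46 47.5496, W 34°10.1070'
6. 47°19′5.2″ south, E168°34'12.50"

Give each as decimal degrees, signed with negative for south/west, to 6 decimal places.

1. 70.112380, -48.455632
2. 56.608767, -66.006950
3. -71.263110, 113.177077
4. -40.835250, -0.201722
5. 46.792493, -34.168450
6. -47.318111, 168.570139

Point 1:
  Lat: split at 2 digits → 70° and 6.7428′; 70 + 6.7428/60 = 70.1123800
  N ⇒ keep positive
  Lon: degrees = first 3 digits = 48, minutes = 27.3379; 48 + 27.3379/60 = 48.4556317
  hemisphere W, so the sign is −
Point 2:
  φ: 36.526′ = 0.608767°; total 56.6087667
  N → positive
  λ: 66 + 0.417/60 = 66.0069500
  hemisphere W, so the sign is −
Point 3:
  φ: split at 2 digits → 71° and 15.7866′; 71 + 15.7866/60 = 71.2631100
  hemisphere S, so the sign is −
  Lon: degrees = first 3 digits = 113, minutes = 10.6246; 113 + 10.6246/60 = 113.1770767
  E ⇒ keep positive
Point 4:
  φ: 50′ + 6.9″ = 50.11500′; 40 + 50.11500/60 = 40.8352500
  S → negative
  λ: 0 + 12/60 + 6.2/3600 = 0.2017222
  hemisphere W, so the sign is −
Point 5:
  Lat: 47.5496′ = 0.792493°; total 46.7924933
  N ⇒ keep positive
  Longitude: 10.107′ = 0.168450°; total 34.1684500
  hemisphere W, so the sign is −
Point 6:
  Lat: 19′ + 5.2″ = 19.08667′; 47 + 19.08667/60 = 47.3181111
  S ⇒ negate
  Lon: 168 + 34/60 + 12.5/3600 = 168.5701389
  E ⇒ keep positive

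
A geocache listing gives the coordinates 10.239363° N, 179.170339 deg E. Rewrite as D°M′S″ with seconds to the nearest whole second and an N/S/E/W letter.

φ: 0.239363 × 60 = 14.36178′ → 14′, remainder × 60 = 21.71″
Longitude: whole degrees 179; 10.22034′ → 10′ and 13.22″

10°14′22″ N, 179°10′13″ E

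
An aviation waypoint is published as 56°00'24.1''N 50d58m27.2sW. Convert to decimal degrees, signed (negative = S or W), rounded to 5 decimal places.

Latitude: 56° + 0/60 + 24.1/3600 = 56 + 0.000000 + 0.006694 = 56.006694
N → positive
λ: 50° + 58/60 + 27.2/3600 = 50 + 0.966667 + 0.007556 = 50.974222
W ⇒ negate

56.00669, -50.97422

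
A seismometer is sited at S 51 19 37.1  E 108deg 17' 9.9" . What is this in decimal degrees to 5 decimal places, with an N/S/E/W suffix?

51.32697° S, 108.28608° E

Lat: 51 + 19/60 + 37.1/3600 = 51.326972
Longitude: 108 + 17/60 + 9.9/3600 = 108.286083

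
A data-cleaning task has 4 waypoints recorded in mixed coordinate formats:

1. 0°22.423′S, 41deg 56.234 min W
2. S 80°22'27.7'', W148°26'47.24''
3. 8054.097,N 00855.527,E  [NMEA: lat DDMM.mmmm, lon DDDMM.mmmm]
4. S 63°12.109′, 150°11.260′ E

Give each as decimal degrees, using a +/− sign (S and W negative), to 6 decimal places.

Point 1:
  Lat: 0 + 22.423/60 = 0.3737167
  hemisphere S, so the sign is −
  λ: 41 + 56.234/60 = 41.9372333
  W ⇒ negate
Point 2:
  Lat: 80 + 22/60 + 27.7/3600 = 80.3743611
  S → negative
  λ: 148° + 26/60 + 47.24/3600 = 148 + 0.433333 + 0.013122 = 148.4464556
  W ⇒ negate
Point 3:
  Latitude: split at 2 digits → 80° and 54.097′; 80 + 54.097/60 = 80.9016167
  N → positive
  Lon: degrees = first 3 digits = 8, minutes = 55.527; 8 + 55.527/60 = 8.9254500
  E ⇒ keep positive
Point 4:
  φ: 12.109′ = 0.201817°; total 63.2018167
  S ⇒ negate
  Longitude: 11.26′ = 0.187667°; total 150.1876667
  E ⇒ keep positive

1. -0.373717, -41.937233
2. -80.374361, -148.446456
3. 80.901617, 8.925450
4. -63.201817, 150.187667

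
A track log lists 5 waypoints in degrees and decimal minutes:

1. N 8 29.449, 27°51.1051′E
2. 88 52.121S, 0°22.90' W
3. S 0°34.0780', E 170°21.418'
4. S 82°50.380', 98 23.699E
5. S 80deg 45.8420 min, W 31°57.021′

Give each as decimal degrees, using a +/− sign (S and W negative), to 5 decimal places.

1. 8.49082, 27.85175
2. -88.86868, -0.38167
3. -0.56797, 170.35697
4. -82.83967, 98.39498
5. -80.76403, -31.95035

Point 1:
  Lat: 8 + 29.449/60 = 8.490817
  N → positive
  Longitude: 51.1051′ = 0.851752°; total 27.851752
  E → positive
Point 2:
  Lat: 88 + 52.121/60 = 88.868683
  S → negative
  Longitude: 22.9′ = 0.381667°; total 0.381667
  W → negative
Point 3:
  Latitude: 0 + 34.078/60 = 0.567967
  hemisphere S, so the sign is −
  Lon: 170 + 21.418/60 = 170.356967
  E → positive
Point 4:
  Latitude: 50.38′ = 0.839667°; total 82.839667
  S → negative
  Lon: 98 + 23.699/60 = 98.394983
  E → positive
Point 5:
  Lat: 80 + 45.842/60 = 80.764033
  S → negative
  Longitude: 57.021′ = 0.950350°; total 31.950350
  W ⇒ negate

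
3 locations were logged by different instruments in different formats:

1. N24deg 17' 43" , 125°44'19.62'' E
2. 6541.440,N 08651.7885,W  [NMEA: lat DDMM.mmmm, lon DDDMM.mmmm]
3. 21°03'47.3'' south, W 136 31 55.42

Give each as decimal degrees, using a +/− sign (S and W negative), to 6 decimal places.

Point 1:
  φ: 24 + 17/60 + 43/3600 = 24.2952778
  N ⇒ keep positive
  Lon: 125° + 44/60 + 19.62/3600 = 125 + 0.733333 + 0.005450 = 125.7387833
  E ⇒ keep positive
Point 2:
  φ: degrees = first 2 digits = 65, minutes = 41.44; 65 + 41.44/60 = 65.6906667
  N ⇒ keep positive
  Longitude: split at 3 digits → 086° and 51.7885′; 86 + 51.7885/60 = 86.8631417
  W → negative
Point 3:
  Latitude: 21 + 3/60 + 47.3/3600 = 21.0631389
  S ⇒ negate
  Longitude: 31′ + 55.42″ = 31.92367′; 136 + 31.92367/60 = 136.5320611
  W ⇒ negate

1. 24.295278, 125.738783
2. 65.690667, -86.863142
3. -21.063139, -136.532061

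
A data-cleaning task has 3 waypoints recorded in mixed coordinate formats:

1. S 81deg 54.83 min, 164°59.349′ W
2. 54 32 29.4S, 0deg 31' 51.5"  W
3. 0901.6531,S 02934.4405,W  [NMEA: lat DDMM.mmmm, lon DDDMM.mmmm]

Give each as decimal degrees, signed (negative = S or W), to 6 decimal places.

Point 1:
  Lat: 54.83′ = 0.913833°; total 81.9138333
  S ⇒ negate
  Longitude: 59.349′ = 0.989150°; total 164.9891500
  W ⇒ negate
Point 2:
  Lat: 54 + 32/60 + 29.4/3600 = 54.5415000
  S ⇒ negate
  λ: 0° + 31/60 + 51.5/3600 = 0 + 0.516667 + 0.014306 = 0.5309722
  W → negative
Point 3:
  Latitude: split at 2 digits → 09° and 1.6531′; 9 + 1.6531/60 = 9.0275517
  S ⇒ negate
  λ: split at 3 digits → 029° and 34.4405′; 29 + 34.4405/60 = 29.5740083
  hemisphere W, so the sign is −

1. -81.913833, -164.989150
2. -54.541500, -0.530972
3. -9.027552, -29.574008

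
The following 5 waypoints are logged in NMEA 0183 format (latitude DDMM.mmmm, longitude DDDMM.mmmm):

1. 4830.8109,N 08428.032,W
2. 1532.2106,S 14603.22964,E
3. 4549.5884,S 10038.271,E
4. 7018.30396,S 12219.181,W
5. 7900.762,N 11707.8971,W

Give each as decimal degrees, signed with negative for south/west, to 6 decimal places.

Point 1:
  Lat: split at 2 digits → 48° and 30.8109′; 48 + 30.8109/60 = 48.5135150
  N ⇒ keep positive
  Longitude: split at 3 digits → 084° and 28.032′; 84 + 28.032/60 = 84.4672000
  hemisphere W, so the sign is −
Point 2:
  Lat: degrees = first 2 digits = 15, minutes = 32.2106; 15 + 32.2106/60 = 15.5368433
  S → negative
  Longitude: degrees = first 3 digits = 146, minutes = 3.22964; 146 + 3.22964/60 = 146.0538273
  E ⇒ keep positive
Point 3:
  φ: split at 2 digits → 45° and 49.5884′; 45 + 49.5884/60 = 45.8264733
  S → negative
  Longitude: split at 3 digits → 100° and 38.271′; 100 + 38.271/60 = 100.6378500
  E ⇒ keep positive
Point 4:
  Lat: degrees = first 2 digits = 70, minutes = 18.30396; 70 + 18.30396/60 = 70.3050660
  S ⇒ negate
  Longitude: split at 3 digits → 122° and 19.181′; 122 + 19.181/60 = 122.3196833
  W → negative
Point 5:
  φ: degrees = first 2 digits = 79, minutes = 0.762; 79 + 0.762/60 = 79.0127000
  N → positive
  Lon: split at 3 digits → 117° and 7.8971′; 117 + 7.8971/60 = 117.1316183
  hemisphere W, so the sign is −

1. 48.513515, -84.467200
2. -15.536843, 146.053827
3. -45.826473, 100.637850
4. -70.305066, -122.319683
5. 79.012700, -117.131618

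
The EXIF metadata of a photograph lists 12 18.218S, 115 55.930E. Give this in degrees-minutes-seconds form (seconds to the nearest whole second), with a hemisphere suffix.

12°18′13″ S, 115°55′56″ E

Lat: 18.21800′ → 18′ and 0.21800 × 60 = 13.08″
Lon: 55.93000′ → 55′ and 0.93000 × 60 = 55.80″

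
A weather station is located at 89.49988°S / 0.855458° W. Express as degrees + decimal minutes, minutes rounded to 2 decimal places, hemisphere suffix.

φ: fractional part 0.499880 → 29.9928 minutes
λ: 0° + 0.855458 × 60 = 0° 51.3275′

89° 29.99′ S, 0° 51.33′ W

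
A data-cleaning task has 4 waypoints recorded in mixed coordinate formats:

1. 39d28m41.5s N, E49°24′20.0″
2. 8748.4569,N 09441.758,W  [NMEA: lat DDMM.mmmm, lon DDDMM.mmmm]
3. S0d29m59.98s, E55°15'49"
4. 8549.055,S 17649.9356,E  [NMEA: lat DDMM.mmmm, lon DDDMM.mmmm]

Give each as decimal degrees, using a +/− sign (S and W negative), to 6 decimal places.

1. 39.478194, 49.405556
2. 87.807615, -94.695967
3. -0.499994, 55.263611
4. -85.817583, 176.832260

Point 1:
  Latitude: 39° + 28/60 + 41.5/3600 = 39 + 0.466667 + 0.011528 = 39.4781944
  N ⇒ keep positive
  Lon: 49 + 24/60 + 20/3600 = 49.4055556
  E → positive
Point 2:
  Latitude: split at 2 digits → 87° and 48.4569′; 87 + 48.4569/60 = 87.8076150
  N ⇒ keep positive
  Lon: degrees = first 3 digits = 94, minutes = 41.758; 94 + 41.758/60 = 94.6959667
  W → negative
Point 3:
  Lat: 0 + 29/60 + 59.98/3600 = 0.4999944
  hemisphere S, so the sign is −
  λ: 15′ + 49″ = 15.81667′; 55 + 15.81667/60 = 55.2636111
  E ⇒ keep positive
Point 4:
  Latitude: split at 2 digits → 85° and 49.055′; 85 + 49.055/60 = 85.8175833
  S ⇒ negate
  Lon: split at 3 digits → 176° and 49.9356′; 176 + 49.9356/60 = 176.8322600
  E → positive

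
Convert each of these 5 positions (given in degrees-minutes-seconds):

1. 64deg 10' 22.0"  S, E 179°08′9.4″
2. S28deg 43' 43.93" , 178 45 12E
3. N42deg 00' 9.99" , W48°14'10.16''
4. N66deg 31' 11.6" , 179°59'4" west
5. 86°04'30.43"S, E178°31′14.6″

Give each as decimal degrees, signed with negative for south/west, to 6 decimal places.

1. -64.172778, 179.135944
2. -28.728869, 178.753333
3. 42.002775, -48.236156
4. 66.519889, -179.984444
5. -86.075119, 178.520722

Point 1:
  Latitude: 64 + 10/60 + 22/3600 = 64.1727778
  S → negative
  Longitude: 8′ + 9.4″ = 8.15667′; 179 + 8.15667/60 = 179.1359444
  E ⇒ keep positive
Point 2:
  Lat: 28° + 43/60 + 43.93/3600 = 28 + 0.716667 + 0.012203 = 28.7288694
  S → negative
  λ: 45′ + 12″ = 45.20000′; 178 + 45.20000/60 = 178.7533333
  E → positive
Point 3:
  φ: 42 + 0/60 + 9.99/3600 = 42.0027750
  N ⇒ keep positive
  Longitude: 48 + 14/60 + 10.16/3600 = 48.2361556
  W ⇒ negate
Point 4:
  Lat: 31′ + 11.6″ = 31.19333′; 66 + 31.19333/60 = 66.5198889
  N ⇒ keep positive
  λ: 179 + 59/60 + 4/3600 = 179.9844444
  W ⇒ negate
Point 5:
  Latitude: 86 + 4/60 + 30.43/3600 = 86.0751194
  hemisphere S, so the sign is −
  λ: 31′ + 14.6″ = 31.24333′; 178 + 31.24333/60 = 178.5207222
  E ⇒ keep positive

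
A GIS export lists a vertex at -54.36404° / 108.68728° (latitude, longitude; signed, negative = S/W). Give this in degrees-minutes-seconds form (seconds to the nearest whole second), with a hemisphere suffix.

Latitude is negative → S; |value| = 54.364040
Latitude: whole degrees 54; 21.84240′ → 21′ and 50.54″
Longitude: whole degrees 108; 41.23680′ → 41′ and 14.21″

54°21′51″ S, 108°41′14″ E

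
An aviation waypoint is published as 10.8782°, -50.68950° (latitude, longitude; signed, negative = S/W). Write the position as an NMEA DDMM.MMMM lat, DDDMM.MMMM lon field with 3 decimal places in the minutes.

1052.692,N / 05041.370,W

φ: minutes = (10.878200 − 10) × 60 = 52.69200
Longitude is negative → W; |value| = 50.689500
λ: 50° + 0.689500 × 60 = 50° 41.37000′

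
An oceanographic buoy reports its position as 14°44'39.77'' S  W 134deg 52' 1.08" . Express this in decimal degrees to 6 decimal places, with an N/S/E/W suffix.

14.744381° S, 134.866967° W

φ: 14 + 44/60 + 39.77/3600 = 14.7443806
Lon: 52′ + 1.08″ = 52.01800′; 134 + 52.01800/60 = 134.8669667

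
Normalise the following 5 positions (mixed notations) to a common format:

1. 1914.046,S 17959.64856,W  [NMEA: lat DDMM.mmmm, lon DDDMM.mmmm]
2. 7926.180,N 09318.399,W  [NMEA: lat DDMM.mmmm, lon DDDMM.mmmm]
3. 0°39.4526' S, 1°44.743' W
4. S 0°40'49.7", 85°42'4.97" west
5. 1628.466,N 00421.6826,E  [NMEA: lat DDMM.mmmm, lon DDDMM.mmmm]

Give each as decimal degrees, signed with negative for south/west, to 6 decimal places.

Point 1:
  Latitude: split at 2 digits → 19° and 14.046′; 19 + 14.046/60 = 19.2341000
  hemisphere S, so the sign is −
  λ: split at 3 digits → 179° and 59.64856′; 179 + 59.64856/60 = 179.9941427
  W → negative
Point 2:
  Lat: degrees = first 2 digits = 79, minutes = 26.18; 79 + 26.18/60 = 79.4363333
  N → positive
  λ: split at 3 digits → 093° and 18.399′; 93 + 18.399/60 = 93.3066500
  W ⇒ negate
Point 3:
  φ: 0 + 39.4526/60 = 0.6575433
  S → negative
  Lon: 1 + 44.743/60 = 1.7457167
  hemisphere W, so the sign is −
Point 4:
  Lat: 40′ + 49.7″ = 40.82833′; 0 + 40.82833/60 = 0.6804722
  S ⇒ negate
  Longitude: 85 + 42/60 + 4.97/3600 = 85.7013806
  W → negative
Point 5:
  Latitude: degrees = first 2 digits = 16, minutes = 28.466; 16 + 28.466/60 = 16.4744333
  N ⇒ keep positive
  Longitude: degrees = first 3 digits = 4, minutes = 21.6826; 4 + 21.6826/60 = 4.3613767
  E ⇒ keep positive

1. -19.234100, -179.994143
2. 79.436333, -93.306650
3. -0.657543, -1.745717
4. -0.680472, -85.701381
5. 16.474433, 4.361377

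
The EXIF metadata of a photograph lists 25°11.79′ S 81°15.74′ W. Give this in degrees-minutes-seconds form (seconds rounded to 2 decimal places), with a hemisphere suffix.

25°11′47.40″ S, 81°15′44.40″ W

Latitude: fractional minutes 0.79000 × 60 = 47.4000″
λ: fractional minutes 0.74000 × 60 = 44.4000″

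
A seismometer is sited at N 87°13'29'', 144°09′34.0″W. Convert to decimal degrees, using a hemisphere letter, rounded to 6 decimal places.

Lat: 13′ + 29″ = 13.48333′; 87 + 13.48333/60 = 87.2247222
Longitude: 144° + 9/60 + 34/3600 = 144 + 0.150000 + 0.009444 = 144.1594444

87.224722° N, 144.159444° W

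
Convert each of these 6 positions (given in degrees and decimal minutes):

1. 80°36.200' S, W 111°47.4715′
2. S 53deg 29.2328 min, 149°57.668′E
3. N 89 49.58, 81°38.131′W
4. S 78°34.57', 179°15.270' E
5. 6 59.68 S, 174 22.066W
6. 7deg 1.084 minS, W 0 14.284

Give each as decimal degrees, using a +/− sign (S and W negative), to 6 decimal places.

Point 1:
  φ: 36.2′ = 0.603333°; total 80.6033333
  hemisphere S, so the sign is −
  Longitude: 47.4715′ = 0.791192°; total 111.7911917
  W ⇒ negate
Point 2:
  Latitude: 29.2328′ = 0.487213°; total 53.4872133
  S ⇒ negate
  Longitude: 57.668′ = 0.961133°; total 149.9611333
  E ⇒ keep positive
Point 3:
  φ: 89 + 49.58/60 = 89.8263333
  N ⇒ keep positive
  λ: 38.131′ = 0.635517°; total 81.6355167
  W ⇒ negate
Point 4:
  Latitude: 78 + 34.57/60 = 78.5761667
  hemisphere S, so the sign is −
  Lon: 15.27′ = 0.254500°; total 179.2545000
  E ⇒ keep positive
Point 5:
  Latitude: 6 + 59.68/60 = 6.9946667
  S → negative
  Longitude: 174 + 22.066/60 = 174.3677667
  W → negative
Point 6:
  Lat: 1.084′ = 0.018067°; total 7.0180667
  hemisphere S, so the sign is −
  Lon: 0 + 14.284/60 = 0.2380667
  W ⇒ negate

1. -80.603333, -111.791192
2. -53.487213, 149.961133
3. 89.826333, -81.635517
4. -78.576167, 179.254500
5. -6.994667, -174.367767
6. -7.018067, -0.238067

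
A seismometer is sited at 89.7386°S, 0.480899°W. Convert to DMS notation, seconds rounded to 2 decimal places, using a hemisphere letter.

89°44′18.96″ S, 0°28′51.24″ W

φ: whole degrees 89; 44.31600′ → 44′ and 18.9600″
λ: 0.480899° → 28.85394′; 0.85394 × 60 = 51.2364″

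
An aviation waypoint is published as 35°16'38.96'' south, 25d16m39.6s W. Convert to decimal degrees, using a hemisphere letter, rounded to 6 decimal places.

35.277489° S, 25.277667° W

Lat: 35° + 16/60 + 38.96/3600 = 35 + 0.266667 + 0.010822 = 35.2774889
λ: 25 + 16/60 + 39.6/3600 = 25.2776667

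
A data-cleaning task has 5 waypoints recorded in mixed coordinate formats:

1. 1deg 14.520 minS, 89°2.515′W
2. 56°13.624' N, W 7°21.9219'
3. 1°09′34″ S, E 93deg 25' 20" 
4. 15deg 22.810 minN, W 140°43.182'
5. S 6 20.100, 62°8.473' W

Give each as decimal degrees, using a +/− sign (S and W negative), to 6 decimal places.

1. -1.242000, -89.041917
2. 56.227067, -7.365365
3. -1.159444, 93.422222
4. 15.380167, -140.719700
5. -6.335000, -62.141217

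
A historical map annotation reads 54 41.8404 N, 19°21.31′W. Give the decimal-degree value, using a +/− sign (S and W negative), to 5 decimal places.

Lat: 41.8404′ = 0.697340°; total 54.697340
N ⇒ keep positive
Longitude: 19 + 21.31/60 = 19.355167
W → negative

54.69734, -19.35517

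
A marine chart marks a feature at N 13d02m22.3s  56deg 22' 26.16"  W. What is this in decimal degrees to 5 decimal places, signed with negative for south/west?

13.03953, -56.37393

φ: 13° + 2/60 + 22.3/3600 = 13 + 0.033333 + 0.006194 = 13.039528
N → positive
Longitude: 22′ + 26.16″ = 22.43600′; 56 + 22.43600/60 = 56.373933
W ⇒ negate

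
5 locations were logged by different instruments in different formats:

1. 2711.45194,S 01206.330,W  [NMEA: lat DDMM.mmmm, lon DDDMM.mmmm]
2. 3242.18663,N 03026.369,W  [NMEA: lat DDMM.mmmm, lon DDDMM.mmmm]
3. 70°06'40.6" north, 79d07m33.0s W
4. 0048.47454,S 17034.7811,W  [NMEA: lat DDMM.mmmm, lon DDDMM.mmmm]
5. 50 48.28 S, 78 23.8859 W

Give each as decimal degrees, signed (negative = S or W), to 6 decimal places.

Point 1:
  φ: degrees = first 2 digits = 27, minutes = 11.45194; 27 + 11.45194/60 = 27.1908657
  hemisphere S, so the sign is −
  Lon: split at 3 digits → 012° and 6.33′; 12 + 6.33/60 = 12.1055000
  hemisphere W, so the sign is −
Point 2:
  Latitude: split at 2 digits → 32° and 42.18663′; 32 + 42.18663/60 = 32.7031105
  N → positive
  Longitude: degrees = first 3 digits = 30, minutes = 26.369; 30 + 26.369/60 = 30.4394833
  W ⇒ negate
Point 3:
  Lat: 70 + 6/60 + 40.6/3600 = 70.1112778
  N → positive
  Longitude: 7′ + 33″ = 7.55000′; 79 + 7.55000/60 = 79.1258333
  W → negative
Point 4:
  Lat: split at 2 digits → 00° and 48.47454′; 0 + 48.47454/60 = 0.8079090
  S ⇒ negate
  Longitude: degrees = first 3 digits = 170, minutes = 34.7811; 170 + 34.7811/60 = 170.5796850
  W ⇒ negate
Point 5:
  Lat: 48.28′ = 0.804667°; total 50.8046667
  S ⇒ negate
  Longitude: 78 + 23.8859/60 = 78.3980983
  W ⇒ negate

1. -27.190866, -12.105500
2. 32.703111, -30.439483
3. 70.111278, -79.125833
4. -0.807909, -170.579685
5. -50.804667, -78.398098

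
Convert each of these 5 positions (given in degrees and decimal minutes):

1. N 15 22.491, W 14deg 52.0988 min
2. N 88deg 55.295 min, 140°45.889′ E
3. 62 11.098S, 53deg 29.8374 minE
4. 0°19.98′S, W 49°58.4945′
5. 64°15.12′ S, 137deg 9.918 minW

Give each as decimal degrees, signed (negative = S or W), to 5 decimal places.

Point 1:
  φ: 15 + 22.491/60 = 15.374850
  N ⇒ keep positive
  λ: 52.0988′ = 0.868313°; total 14.868313
  W ⇒ negate
Point 2:
  φ: 88 + 55.295/60 = 88.921583
  N → positive
  Lon: 45.889′ = 0.764817°; total 140.764817
  E → positive
Point 3:
  φ: 62 + 11.098/60 = 62.184967
  S → negative
  λ: 53 + 29.8374/60 = 53.497290
  E → positive
Point 4:
  Lat: 19.98′ = 0.333000°; total 0.333000
  S → negative
  λ: 58.4945′ = 0.974908°; total 49.974908
  hemisphere W, so the sign is −
Point 5:
  φ: 15.12′ = 0.252000°; total 64.252000
  S → negative
  Longitude: 137 + 9.918/60 = 137.165300
  hemisphere W, so the sign is −

1. 15.37485, -14.86831
2. 88.92158, 140.76482
3. -62.18497, 53.49729
4. -0.33300, -49.97491
5. -64.25200, -137.16530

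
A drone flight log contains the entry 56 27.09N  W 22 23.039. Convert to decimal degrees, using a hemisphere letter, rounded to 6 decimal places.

56.451500° N, 22.383983° W

Lat: 27.09′ = 0.451500°; total 56.4515000
Longitude: 22 + 23.039/60 = 22.3839833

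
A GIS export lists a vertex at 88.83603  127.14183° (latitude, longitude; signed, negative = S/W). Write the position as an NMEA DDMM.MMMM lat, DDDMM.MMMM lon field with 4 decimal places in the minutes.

φ: 88° + 0.836030 × 60 = 88° 50.161800′
Lon: 127° + 0.141830 × 60 = 127° 8.509800′

8850.1618,N / 12708.5098,E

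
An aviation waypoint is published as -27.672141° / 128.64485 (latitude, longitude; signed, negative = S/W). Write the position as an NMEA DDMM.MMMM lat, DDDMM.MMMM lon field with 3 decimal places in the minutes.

2740.328,S / 12838.691,E

Latitude is negative → S; |value| = 27.672141
φ: minutes = (27.672141 − 27) × 60 = 40.32846
Lon: minutes = (128.644850 − 128) × 60 = 38.69100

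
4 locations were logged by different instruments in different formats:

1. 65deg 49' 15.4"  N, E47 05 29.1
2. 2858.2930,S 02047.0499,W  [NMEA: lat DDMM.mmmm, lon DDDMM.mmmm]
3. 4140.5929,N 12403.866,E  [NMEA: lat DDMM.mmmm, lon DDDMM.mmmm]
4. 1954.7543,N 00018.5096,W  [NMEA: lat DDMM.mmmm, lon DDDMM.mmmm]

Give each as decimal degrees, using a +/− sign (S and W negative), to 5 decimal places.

1. 65.82094, 47.09142
2. -28.97155, -20.78417
3. 41.67655, 124.06443
4. 19.91257, -0.30849

Point 1:
  Latitude: 65° + 49/60 + 15.4/3600 = 65 + 0.816667 + 0.004278 = 65.820944
  N → positive
  Lon: 5′ + 29.1″ = 5.48500′; 47 + 5.48500/60 = 47.091417
  E ⇒ keep positive
Point 2:
  Lat: degrees = first 2 digits = 28, minutes = 58.293; 28 + 58.293/60 = 28.971550
  S ⇒ negate
  Longitude: degrees = first 3 digits = 20, minutes = 47.0499; 20 + 47.0499/60 = 20.784165
  W ⇒ negate
Point 3:
  Latitude: degrees = first 2 digits = 41, minutes = 40.5929; 41 + 40.5929/60 = 41.676548
  N → positive
  Lon: degrees = first 3 digits = 124, minutes = 3.866; 124 + 3.866/60 = 124.064433
  E ⇒ keep positive
Point 4:
  φ: split at 2 digits → 19° and 54.7543′; 19 + 54.7543/60 = 19.912572
  N → positive
  λ: degrees = first 3 digits = 0, minutes = 18.5096; 0 + 18.5096/60 = 0.308493
  W → negative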